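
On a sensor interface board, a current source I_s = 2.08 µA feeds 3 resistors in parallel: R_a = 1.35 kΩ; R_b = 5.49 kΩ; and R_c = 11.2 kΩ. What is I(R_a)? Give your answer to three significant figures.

Total conductance ΣG = 1/1.35 + 1/5.49 + 1/11.2 = 1.012 (units of 1/kΩ).
By the current-divider rule, I = I_s · G_k/ΣG = 2.08 × 0.7318 = 1.522 µA.

I ≈ 1.52 µA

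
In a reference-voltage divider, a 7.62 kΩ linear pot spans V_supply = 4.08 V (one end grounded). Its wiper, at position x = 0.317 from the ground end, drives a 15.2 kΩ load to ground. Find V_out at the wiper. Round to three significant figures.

V_out ≈ 1.17 V

Split the track: R_lower = x·R_p = 2.416 kΩ, R_upper = (1−x)·R_p = 5.204 kΩ.
Lower segment in parallel with the load: 2.416 ‖ 15.2 = 2.084 kΩ.
Then V_out = V_supply · 2.084/(5.204 + 2.084) = 1.167 V.
(Unloaded: V_out = x·V_supply = 1.29 V.)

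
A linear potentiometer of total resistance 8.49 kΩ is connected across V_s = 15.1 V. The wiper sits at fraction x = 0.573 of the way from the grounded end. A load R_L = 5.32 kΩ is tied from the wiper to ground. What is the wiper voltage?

V_out ≈ 6.22 V

Lower segment x·R_p = 4.865 kΩ; upper segment (1−x)·R_p = 3.625 kΩ.
Lower segment in parallel with the load: 4.865 ‖ 5.32 = 2.541 kΩ.
Loaded-divider output: V_out = 15.1 × 0.4121 = 6.223 V.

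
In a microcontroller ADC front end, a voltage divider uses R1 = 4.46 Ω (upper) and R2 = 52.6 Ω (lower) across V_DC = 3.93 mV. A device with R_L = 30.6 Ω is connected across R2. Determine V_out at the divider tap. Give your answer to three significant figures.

First combine the lower leg with the load: R2 ‖ R_L = 19.35 Ω.
Then V_out = V_DC · R2'/(R1 + R2') = 3.93 × 19.35/23.81 = 3.194 mV.

V_out ≈ 3.19 mV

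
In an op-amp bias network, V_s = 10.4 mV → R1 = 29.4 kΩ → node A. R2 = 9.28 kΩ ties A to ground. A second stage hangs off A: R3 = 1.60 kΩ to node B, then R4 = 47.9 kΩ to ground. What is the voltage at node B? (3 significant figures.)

Node A sees R2 in parallel with the series input of stage 2, R3 + R4 = 49.50 kΩ.
R2 ‖ (R3+R4) = 7.815 kΩ.
First divider: V_A = V_s · 7.815/(29.4 + 7.815) = 2.184 mV.
V_B = V_A × 0.9677 = 2.113 mV.

V_B ≈ 2.11 mV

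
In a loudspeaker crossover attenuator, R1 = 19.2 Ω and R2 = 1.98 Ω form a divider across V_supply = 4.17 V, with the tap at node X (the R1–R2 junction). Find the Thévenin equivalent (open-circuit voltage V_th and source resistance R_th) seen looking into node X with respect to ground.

V_th ≈ 0.390 V, R_th ≈ 1.79 Ω

With X open, the divider is unloaded: V_th = 4.17 × 1.98/21.18 = 0.3898 V.
Looking into X with the source shorted: R_th = R1·R2/(R1+R2) = 19.20 × 1.98/21.18 = 1.795 Ω.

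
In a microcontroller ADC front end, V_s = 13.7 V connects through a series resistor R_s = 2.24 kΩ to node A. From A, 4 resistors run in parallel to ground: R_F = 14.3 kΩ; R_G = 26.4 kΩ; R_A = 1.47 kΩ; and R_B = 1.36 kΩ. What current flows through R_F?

I ≈ 0.217 mA

Combine the parallel branches: R_p = (1/14.3 + 1/26.4 + 1/1.47 + 1/1.36)⁻¹ = 0.6564 kΩ.
V_A = 13.7 × 0.6564/2.896 = 3.105 V.
I(R_F) = V_A / R_F = 3.105/14.3 = 0.2171 mA.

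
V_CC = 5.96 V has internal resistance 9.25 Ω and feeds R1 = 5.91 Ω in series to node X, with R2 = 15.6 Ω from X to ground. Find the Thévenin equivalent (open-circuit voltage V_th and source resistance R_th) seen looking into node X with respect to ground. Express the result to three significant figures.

V_th ≈ 3.02 V, R_th ≈ 7.69 Ω

R1' = 9.25 + 5.91 = 15.16 Ω (source resistance + R1).
With X open, the divider is unloaded: V_th = 5.96 × 15.6/30.76 = 3.023 V.
With V_CC suppressed (replaced by a short), R_th = R1' ‖ R2 = (15.16 × 15.6)/(15.16 + 15.6) = 7.688 Ω.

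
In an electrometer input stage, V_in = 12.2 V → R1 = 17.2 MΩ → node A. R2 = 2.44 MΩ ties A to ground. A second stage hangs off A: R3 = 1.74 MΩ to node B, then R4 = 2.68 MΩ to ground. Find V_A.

V_A ≈ 1.02 V

The second stage (R3 + R4 = 4.420 MΩ) loads node A in parallel with R2.
Effective lower resistance at A: R2 ‖ 4.420 = 1.572 MΩ.
So V_A = 12.2 × 0.08375 = 1.022 V.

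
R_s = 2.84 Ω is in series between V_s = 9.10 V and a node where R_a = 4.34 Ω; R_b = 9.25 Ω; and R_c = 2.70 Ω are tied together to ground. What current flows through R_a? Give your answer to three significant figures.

I ≈ 0.696 A

Parallel bank: R_p = 1/(1/4.34 + 1/9.25 + 1/2.70) = 1.411 Ω.
V_A by voltage divider: V_A = 9.10 × 1.411/(2.84 + 1.411) = 3.020 V.
Branch current I = V_A/R_a = 3.020/4.34 = 0.6958 A.
(Equivalently: I_total = 2.141 A, then current-divider fraction G_k/ΣG = 0.3250.)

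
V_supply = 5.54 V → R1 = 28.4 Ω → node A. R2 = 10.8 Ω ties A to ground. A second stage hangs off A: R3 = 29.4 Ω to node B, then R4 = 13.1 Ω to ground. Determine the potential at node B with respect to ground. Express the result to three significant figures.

V_B ≈ 0.397 V

Looking into the second stage from A: R3 + R4 = 42.50 Ω appears in parallel with R2.
Effective lower resistance at A: R2 ‖ 42.50 = 8.612 Ω.
So V_A = 5.54 × 0.2327 = 1.289 V.
Then the unloaded second divider: V_B = V_A × R4/(R3+R4) = 1.289 × 0.3082 = 0.3973 V.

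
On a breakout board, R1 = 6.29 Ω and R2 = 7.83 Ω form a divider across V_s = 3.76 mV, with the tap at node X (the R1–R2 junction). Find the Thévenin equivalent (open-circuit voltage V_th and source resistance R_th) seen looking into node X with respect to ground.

V_th ≈ 2.09 mV, R_th ≈ 3.49 Ω

V_th is the unloaded tap voltage: V_s · R2/(R1+R2) = 3.76 × 0.5545 = 2.085 mV.
With V_s suppressed (replaced by a short), R_th = R1 ‖ R2 = (6.290 × 7.83)/(6.290 + 7.83) = 3.488 Ω.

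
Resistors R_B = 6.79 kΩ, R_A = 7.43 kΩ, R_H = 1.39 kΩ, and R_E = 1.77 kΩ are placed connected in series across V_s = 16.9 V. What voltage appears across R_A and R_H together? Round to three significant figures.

V ≈ 8.58 V

Series total: ΣR = 6.79 + 7.43 + 1.39 + 1.77 = 17.38 kΩ.
R_{R_A..R_H} = 7.43 + 1.39 = 8.820 kΩ.
By the voltage-divider rule, V = 16.9 × 8.820/17.38 = 8.576 V.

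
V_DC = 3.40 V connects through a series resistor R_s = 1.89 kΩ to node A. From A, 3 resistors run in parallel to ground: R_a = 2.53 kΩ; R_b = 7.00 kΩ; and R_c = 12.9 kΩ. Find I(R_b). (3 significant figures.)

I ≈ 0.224 mA

Equivalent of the parallel group: R_p = 1.624 kΩ.
V_A by voltage divider: V_A = 3.40 × 1.624/(1.89 + 1.624) = 1.571 V.
I(R_b) = V_A / R_b = 1.571/7.00 = 0.2245 mA.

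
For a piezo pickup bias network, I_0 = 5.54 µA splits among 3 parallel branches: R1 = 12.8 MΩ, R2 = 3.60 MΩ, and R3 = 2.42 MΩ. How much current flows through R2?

ΣG = 1/12.8 + 1/3.60 + 1/2.42 = 0.7691.
By the current-divider rule, I = I_0 · G_k/ΣG = 5.54 × 0.3612 = 2.001 µA.

I ≈ 2.00 µA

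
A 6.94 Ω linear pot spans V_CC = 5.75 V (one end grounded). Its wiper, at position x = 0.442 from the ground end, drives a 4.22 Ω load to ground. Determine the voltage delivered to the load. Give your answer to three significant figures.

V_out ≈ 1.81 V

Lower segment x·R_p = 3.067 Ω; upper segment (1−x)·R_p = 3.873 Ω.
Lower segment in parallel with the load: 3.067 ‖ 4.22 = 1.776 Ω.
V_out = 5.75 × 1.776/(3.873 + 1.776) = 1.808 V.
(Unloaded: V_out = x·V_CC = 2.54 V.)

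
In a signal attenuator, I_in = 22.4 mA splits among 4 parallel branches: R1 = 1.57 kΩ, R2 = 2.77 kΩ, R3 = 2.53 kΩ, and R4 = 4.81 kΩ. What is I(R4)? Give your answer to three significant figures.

ΣG = 1/1.57 + 1/2.77 + 1/2.53 + 1/4.81 = 1.601.
By the current-divider rule, I = I_in · G_k/ΣG = 22.4 × 0.1298 = 2.909 mA.

I ≈ 2.91 mA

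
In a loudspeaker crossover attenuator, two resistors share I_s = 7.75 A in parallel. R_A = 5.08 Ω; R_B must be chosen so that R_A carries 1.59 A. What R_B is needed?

In a two-way split, I_A/I_s = R_B/(R_A + R_B).
1.59/7.75 = R_B/(R_A + R_B) → R_B = R_A · (0.2052)/(1 − 0.2052) = 5.08 × 0.2581 = 1.311 Ω.

R_B ≈ 1.31 Ω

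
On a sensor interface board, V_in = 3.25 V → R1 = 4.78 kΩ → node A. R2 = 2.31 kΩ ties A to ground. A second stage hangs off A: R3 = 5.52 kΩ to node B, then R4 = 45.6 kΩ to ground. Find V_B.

V_B ≈ 0.917 V

The second stage (R3 + R4 = 51.12 kΩ) loads node A in parallel with R2.
Effective lower resistance at A: R2 ‖ 51.12 = 2.210 kΩ.
First divider: V_A = V_in · 2.210/(4.78 + 2.210) = 1.028 V.
Stage 2 is unloaded, so V_B = V_A · R4/(R3+R4) = 1.028 × 45.6/51.12 = 0.9166 V.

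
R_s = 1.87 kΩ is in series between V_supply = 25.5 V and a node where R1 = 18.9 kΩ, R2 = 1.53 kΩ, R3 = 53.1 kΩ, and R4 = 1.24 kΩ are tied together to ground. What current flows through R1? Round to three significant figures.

I ≈ 0.349 mA

Parallel bank: R_p = 1/(1/18.9 + 1/1.53 + 1/53.1 + 1/1.24) = 0.6528 kΩ.
V_A = 25.5 × 0.6528/2.523 = 6.599 V.
Branch current I = V_A/R1 = 6.599/18.9 = 0.3491 mA.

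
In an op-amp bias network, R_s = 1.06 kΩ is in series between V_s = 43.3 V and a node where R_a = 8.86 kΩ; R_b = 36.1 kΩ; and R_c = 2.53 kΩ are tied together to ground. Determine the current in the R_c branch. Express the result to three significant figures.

I ≈ 10.9 mA

Equivalent of the parallel group: R_p = 1.866 kΩ.
V_A = 43.3 × 1.866/2.926 = 27.62 V.
I(R_c) = V_A / R_c = 27.62/2.53 = 10.92 mA.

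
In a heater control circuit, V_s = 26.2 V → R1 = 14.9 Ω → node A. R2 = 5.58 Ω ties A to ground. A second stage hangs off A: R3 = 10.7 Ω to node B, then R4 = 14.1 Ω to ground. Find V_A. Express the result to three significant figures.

The second stage (R3 + R4 = 24.80 Ω) loads node A in parallel with R2.
R2 ‖ (R3+R4) = 4.555 Ω.
So V_A = 26.2 × 0.2341 = 6.134 V.

V_A ≈ 6.13 V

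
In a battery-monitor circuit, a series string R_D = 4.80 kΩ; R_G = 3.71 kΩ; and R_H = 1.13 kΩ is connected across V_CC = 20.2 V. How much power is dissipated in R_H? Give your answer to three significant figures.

P ≈ 4.96 mW

The common current is I = 20.2/9.640 = 2.095 mA.
P(R_H) = I²·R_H = (2.095)² × 1.13 = 4.962 mW.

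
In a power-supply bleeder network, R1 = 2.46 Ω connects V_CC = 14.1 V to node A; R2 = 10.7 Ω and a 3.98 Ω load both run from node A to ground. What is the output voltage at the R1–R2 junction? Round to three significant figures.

V_out ≈ 7.63 V

First combine the lower leg with the load: R2 ‖ R_L = 2.901 Ω.
Then V_out = V_CC · R2'/(R1 + R2') = 14.1 × 2.901/5.361 = 7.630 V.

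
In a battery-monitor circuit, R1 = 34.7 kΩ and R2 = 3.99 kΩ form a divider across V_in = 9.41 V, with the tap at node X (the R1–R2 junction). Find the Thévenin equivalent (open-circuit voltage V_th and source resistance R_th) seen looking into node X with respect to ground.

With X open, the divider is unloaded: V_th = 9.41 × 3.99/38.69 = 0.9704 V.
Looking into X with the source shorted: R_th = R1·R2/(R1+R2) = 34.70 × 3.99/38.69 = 3.579 kΩ.

V_th ≈ 0.970 V, R_th ≈ 3.58 kΩ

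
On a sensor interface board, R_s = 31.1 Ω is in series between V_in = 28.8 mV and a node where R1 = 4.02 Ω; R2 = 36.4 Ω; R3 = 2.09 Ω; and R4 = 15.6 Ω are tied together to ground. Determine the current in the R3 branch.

Equivalent of the parallel group: R_p = 1.221 Ω.
Node voltage V_A = V_in · R_p/(R_s + R_p) = 28.8 × 0.03779 = 1.088 mV.
I(R3) = V_A / R3 = 1.088/2.09 = 0.5207 mA.

I ≈ 0.521 mA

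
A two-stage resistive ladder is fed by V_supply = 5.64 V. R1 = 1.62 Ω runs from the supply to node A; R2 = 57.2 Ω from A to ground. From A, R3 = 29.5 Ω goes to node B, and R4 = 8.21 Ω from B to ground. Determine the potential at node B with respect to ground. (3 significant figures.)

Node A sees R2 in parallel with the series input of stage 2, R3 + R4 = 37.71 Ω.
R2 ‖ (R3+R4) = 22.73 Ω.
First divider: V_A = V_supply · 22.73/(1.62 + 22.73) = 5.265 V.
Then the unloaded second divider: V_B = V_A × R4/(R3+R4) = 5.265 × 0.2177 = 1.146 V.

V_B ≈ 1.15 V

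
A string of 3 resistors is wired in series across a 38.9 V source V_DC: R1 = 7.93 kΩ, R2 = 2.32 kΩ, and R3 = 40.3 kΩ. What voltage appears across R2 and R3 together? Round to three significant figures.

V ≈ 32.8 V

ΣR = 7.93 + 2.32 + 40.3 = 50.55 kΩ.
R_{R2..R3} = 2.32 + 40.3 = 42.62 kΩ.
V = V_DC · R/ΣR = 38.9 × 0.8431 = 32.80 V.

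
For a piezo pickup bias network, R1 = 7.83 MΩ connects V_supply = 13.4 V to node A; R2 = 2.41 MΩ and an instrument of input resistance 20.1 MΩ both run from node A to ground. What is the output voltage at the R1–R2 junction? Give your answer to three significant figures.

V_out ≈ 2.89 V

R2 ‖ R_L = (2.41 × 20.1)/(2.41 + 20.1) = 2.152 MΩ.
Then V_out = V_supply · R2'/(R1 + R2') = 13.4 × 2.152/9.982 = 2.889 V.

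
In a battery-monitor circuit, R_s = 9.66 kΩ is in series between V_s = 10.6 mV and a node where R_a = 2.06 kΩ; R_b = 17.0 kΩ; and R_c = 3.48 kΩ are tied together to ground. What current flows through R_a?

Parallel bank: R_p = 1/(1/2.06 + 1/17.0 + 1/3.48) = 1.202 kΩ.
V_A = 10.6 × 1.202/10.86 = 1.173 mV.
I(R_a) = V_A / R_a = 1.173/2.06 = 0.5696 µA.

I ≈ 0.570 µA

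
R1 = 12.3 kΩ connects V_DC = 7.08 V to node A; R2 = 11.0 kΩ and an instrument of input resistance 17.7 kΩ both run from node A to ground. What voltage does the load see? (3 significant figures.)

V_out ≈ 2.52 V

The load sits in parallel with R2, giving an effective lower resistance R2' = R2·R_L/(R2+R_L) = 6.784 kΩ.
Now apply the divider: V_out = 7.08 × 0.3555 = 2.517 V.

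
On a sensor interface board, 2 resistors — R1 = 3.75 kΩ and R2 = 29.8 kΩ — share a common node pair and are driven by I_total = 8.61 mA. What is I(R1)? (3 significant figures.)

Two-branch current divider: I_k = I_total · R_other/(R_1 + R_2).
I(R1) = 8.61 × 29.8/(3.75 + 29.8) = 8.61 × 0.8882 = 7.648 mA.

I ≈ 7.65 mA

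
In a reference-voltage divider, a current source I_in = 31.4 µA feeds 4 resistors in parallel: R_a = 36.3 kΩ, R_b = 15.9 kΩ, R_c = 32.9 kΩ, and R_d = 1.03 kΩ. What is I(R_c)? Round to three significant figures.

I ≈ 0.874 µA

ΣG = 1/36.3 + 1/15.9 + 1/32.9 + 1/1.03 = 1.092.
R_c takes the fraction G_k/ΣG = 0.03040/1.092 = 0.02784, so I = 31.4 × 0.02784 = 0.8742 µA.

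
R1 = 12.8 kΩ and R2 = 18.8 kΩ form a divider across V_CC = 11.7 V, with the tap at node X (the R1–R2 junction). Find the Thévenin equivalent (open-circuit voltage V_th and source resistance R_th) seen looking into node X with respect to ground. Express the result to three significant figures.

V_th ≈ 6.96 V, R_th ≈ 7.62 kΩ

Open-circuit (no load on X): V_th = V_CC · R2/(R1 + R2) = 11.7 × 18.8/(12.80 + 18.8) = 6.961 V.
Looking into X with the source shorted: R_th = R1·R2/(R1+R2) = 12.80 × 18.8/31.60 = 7.615 kΩ.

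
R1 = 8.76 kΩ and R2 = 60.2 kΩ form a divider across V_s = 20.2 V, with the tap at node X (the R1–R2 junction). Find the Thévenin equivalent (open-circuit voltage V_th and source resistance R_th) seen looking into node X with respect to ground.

With X open, the divider is unloaded: V_th = 20.2 × 60.2/68.96 = 17.63 V.
With V_s suppressed (replaced by a short), R_th = R1 ‖ R2 = (8.760 × 60.2)/(8.760 + 60.2) = 7.647 kΩ.

V_th ≈ 17.6 V, R_th ≈ 7.65 kΩ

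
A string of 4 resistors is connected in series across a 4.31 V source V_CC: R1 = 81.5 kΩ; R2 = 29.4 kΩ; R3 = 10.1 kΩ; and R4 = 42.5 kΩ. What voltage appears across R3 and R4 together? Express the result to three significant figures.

Total series resistance ΣR = 81.5 + 29.4 + 10.1 + 42.5 = 163.5 kΩ.
R_{R3..R4} = 10.1 + 42.5 = 52.60 kΩ.
V = V_CC · R/ΣR = 4.31 × 0.3217 = 1.387 V.

V ≈ 1.39 V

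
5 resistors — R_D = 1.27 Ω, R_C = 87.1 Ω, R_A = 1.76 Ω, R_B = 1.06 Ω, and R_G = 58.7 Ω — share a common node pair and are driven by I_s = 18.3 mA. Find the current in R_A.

I ≈ 4.47 mA

Total conductance ΣG = 1/1.27 + 1/87.1 + 1/1.76 + 1/1.06 + 1/58.7 = 2.327 (units of 1/Ω).
By the current-divider rule, I = I_s · G_k/ΣG = 18.3 × 0.2441 = 4.467 mA.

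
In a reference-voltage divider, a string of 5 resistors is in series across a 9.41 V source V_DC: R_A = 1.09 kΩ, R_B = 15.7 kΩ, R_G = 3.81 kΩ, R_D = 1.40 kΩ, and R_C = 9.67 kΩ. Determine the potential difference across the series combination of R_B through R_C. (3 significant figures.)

ΣR = 1.09 + 15.7 + 3.81 + 1.40 + 9.67 = 31.67 kΩ.
R_{R_B..R_C} = 15.7 + 3.81 + 1.40 + 9.67 = 30.58 kΩ.
Voltage divider: V = V_DC · (30.58 / 31.67) = 9.41 × 0.9656 = 9.086 V.

V ≈ 9.09 V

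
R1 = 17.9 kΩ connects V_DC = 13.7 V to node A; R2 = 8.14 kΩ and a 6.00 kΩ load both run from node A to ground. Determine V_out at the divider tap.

R2 ‖ R_L = (8.14 × 6.00)/(8.14 + 6.00) = 3.454 kΩ.
Then V_out = V_DC · R2'/(R1 + R2') = 13.7 × 3.454/21.35 = 2.216 V.
(Unloaded it would be 4.28 V; the load pulls it down.)

V_out ≈ 2.22 V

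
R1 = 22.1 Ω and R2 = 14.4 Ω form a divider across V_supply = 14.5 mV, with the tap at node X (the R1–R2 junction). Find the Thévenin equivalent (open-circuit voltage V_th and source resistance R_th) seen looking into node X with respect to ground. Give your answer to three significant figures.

V_th ≈ 5.72 mV, R_th ≈ 8.72 Ω

With X open, the divider is unloaded: V_th = 14.5 × 14.4/36.50 = 5.721 mV.
Looking into X with the source shorted: R_th = R1·R2/(R1+R2) = 22.10 × 14.4/36.50 = 8.719 Ω.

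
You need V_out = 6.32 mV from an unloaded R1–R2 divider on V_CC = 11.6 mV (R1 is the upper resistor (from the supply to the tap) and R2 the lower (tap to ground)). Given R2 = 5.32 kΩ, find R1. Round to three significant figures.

The divider ratio is R2/(R1+R2) = 6.32/11.6 = 0.5448.
Rearranging, R1 = R2·(1−k)/k = 5.32 × 0.8354 = 4.445 kΩ.

R1 ≈ 4.44 kΩ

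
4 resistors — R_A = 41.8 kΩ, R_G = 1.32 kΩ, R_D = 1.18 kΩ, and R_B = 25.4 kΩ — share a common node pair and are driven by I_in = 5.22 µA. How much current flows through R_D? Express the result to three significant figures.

Conductances: ΣG = 1/41.8 + 1/1.32 + 1/1.18 + 1/25.4 = 1.668 (1/kΩ).
By the current-divider rule, I = I_in · G_k/ΣG = 5.22 × 0.5080 = 2.652 µA.

I ≈ 2.65 µA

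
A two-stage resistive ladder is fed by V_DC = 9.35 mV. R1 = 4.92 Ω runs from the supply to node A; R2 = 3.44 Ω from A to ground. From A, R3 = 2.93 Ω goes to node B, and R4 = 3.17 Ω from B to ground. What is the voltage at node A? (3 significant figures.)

V_A ≈ 2.89 mV

Looking into the second stage from A: R3 + R4 = 6.100 Ω appears in parallel with R2.
Effective lower resistance at A: R2 ‖ 6.100 = 2.200 Ω.
So V_A = 9.35 × 0.3089 = 2.889 mV.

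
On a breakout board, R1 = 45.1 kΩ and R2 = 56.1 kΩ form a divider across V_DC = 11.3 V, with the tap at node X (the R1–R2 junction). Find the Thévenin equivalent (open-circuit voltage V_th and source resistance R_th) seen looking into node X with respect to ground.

Open-circuit (no load on X): V_th = V_DC · R2/(R1 + R2) = 11.3 × 56.1/(45.10 + 56.1) = 6.264 V.
Looking into X with the source shorted: R_th = R1·R2/(R1+R2) = 45.10 × 56.1/101.2 = 25.00 kΩ.

V_th ≈ 6.26 V, R_th ≈ 25.0 kΩ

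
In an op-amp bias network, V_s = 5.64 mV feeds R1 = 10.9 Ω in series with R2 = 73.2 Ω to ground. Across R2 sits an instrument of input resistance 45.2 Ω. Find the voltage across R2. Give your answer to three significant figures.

V_out ≈ 4.06 mV

The load sits in parallel with R2, giving an effective lower resistance R2' = R2·R_L/(R2+R_L) = 27.94 Ω.
Now apply the divider: V_out = 5.64 × 0.7194 = 4.057 mV.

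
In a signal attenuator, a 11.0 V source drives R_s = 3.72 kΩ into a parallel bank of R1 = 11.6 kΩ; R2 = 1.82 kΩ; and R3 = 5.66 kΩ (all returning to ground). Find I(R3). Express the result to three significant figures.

Equivalent of the parallel group: R_p = 1.231 kΩ.
V_A = 11.0 × 1.231/4.951 = 2.735 V.
I(R3) = V_A / R3 = 2.735/5.66 = 0.4832 mA.

I ≈ 0.483 mA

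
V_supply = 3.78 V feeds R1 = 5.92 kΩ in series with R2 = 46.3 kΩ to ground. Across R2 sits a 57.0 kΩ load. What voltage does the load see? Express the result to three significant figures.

V_out ≈ 3.07 V

The load sits in parallel with R2, giving an effective lower resistance R2' = R2·R_L/(R2+R_L) = 25.55 kΩ.
Then V_out = V_supply · R2'/(R1 + R2') = 3.78 × 25.55/31.47 = 3.069 V.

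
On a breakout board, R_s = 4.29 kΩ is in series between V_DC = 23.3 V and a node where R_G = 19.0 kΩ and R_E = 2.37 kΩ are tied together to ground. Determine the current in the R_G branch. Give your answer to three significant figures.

I ≈ 0.404 mA

Combine the parallel branches: R_p = (1/19.0 + 1/2.37)⁻¹ = 2.107 kΩ.
V_A by voltage divider: V_A = 23.3 × 2.107/(4.29 + 2.107) = 7.675 V.
I(R_G) = V_A / R_G = 7.675/19.0 = 0.4039 mA.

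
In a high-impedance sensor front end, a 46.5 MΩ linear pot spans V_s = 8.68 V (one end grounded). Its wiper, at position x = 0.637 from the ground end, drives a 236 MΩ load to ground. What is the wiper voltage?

The pot divides into 16.88 MΩ above the wiper and 29.62 MΩ below.
Lower segment in parallel with the load: 29.62 ‖ 236 = 26.32 MΩ.
Then V_out = V_s · 26.32/(16.88 + 26.32) = 5.288 V.
(Unloaded: V_out = x·V_s = 5.53 V.)

V_out ≈ 5.29 V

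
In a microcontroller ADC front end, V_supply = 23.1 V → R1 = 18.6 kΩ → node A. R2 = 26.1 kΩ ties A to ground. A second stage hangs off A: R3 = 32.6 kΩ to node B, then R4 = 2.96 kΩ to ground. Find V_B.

Looking into the second stage from A: R3 + R4 = 35.56 kΩ appears in parallel with R2.
R2 ‖ (R3+R4) = 15.05 kΩ.
So V_A = 23.1 × 0.4473 = 10.33 V.
Stage 2 is unloaded, so V_B = V_A · R4/(R3+R4) = 10.33 × 2.96/35.56 = 0.8601 V.

V_B ≈ 0.860 V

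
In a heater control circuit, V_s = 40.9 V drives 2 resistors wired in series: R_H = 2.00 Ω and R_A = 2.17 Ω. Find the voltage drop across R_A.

Total series resistance ΣR = 2.00 + 2.17 = 4.170 Ω.
Voltage divider: V = V_s · (2.170 / 4.170) = 40.9 × 0.5204 = 21.28 V.

V ≈ 21.3 V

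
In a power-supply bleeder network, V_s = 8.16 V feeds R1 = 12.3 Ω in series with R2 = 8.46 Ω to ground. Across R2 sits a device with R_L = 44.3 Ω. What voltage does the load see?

V_out ≈ 2.99 V

R2 ‖ R_L = (8.46 × 44.3)/(8.46 + 44.3) = 7.103 Ω.
Voltage divider with the loaded lower leg: V_out = 8.16 × 7.103/(12.3 + 7.103) = 8.16 × 0.3661 = 2.987 V.
(Unloaded it would be 3.33 V; the load pulls it down.)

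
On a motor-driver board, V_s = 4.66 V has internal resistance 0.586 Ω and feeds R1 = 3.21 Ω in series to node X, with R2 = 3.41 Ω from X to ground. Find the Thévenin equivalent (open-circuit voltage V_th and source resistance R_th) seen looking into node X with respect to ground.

V_th ≈ 2.21 V, R_th ≈ 1.80 Ω

R1' = 0.586 + 3.21 = 3.796 Ω (source resistance + R1).
V_th is the unloaded tap voltage: V_s · R2/(R1'+R2) = 4.66 × 0.4732 = 2.205 V.
Zeroing V_s shorts the top of R1' to ground, so R_th = R1' ‖ R2 = 1.796 Ω.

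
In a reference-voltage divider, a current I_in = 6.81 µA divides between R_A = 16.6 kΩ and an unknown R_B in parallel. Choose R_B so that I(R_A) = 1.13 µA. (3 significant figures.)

R_B ≈ 3.30 kΩ

Two-branch current divider: I_A = I_in · R_B/(R_A + R_B).
1.13/6.81 = R_B/(R_A + R_B) → R_B = R_A · (0.1659)/(1 − 0.1659) = 16.6 × 0.1989 = 3.302 kΩ.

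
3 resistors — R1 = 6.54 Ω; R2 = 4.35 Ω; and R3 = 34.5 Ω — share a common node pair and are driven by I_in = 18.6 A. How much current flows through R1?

ΣG = 1/6.54 + 1/4.35 + 1/34.5 = 0.4118.
Current divider: I(R1) = I_in · G_k/ΣG = 18.6 × (0.1529/0.4118) = 18.6 × 0.3713 = 6.907 A.

I ≈ 6.91 A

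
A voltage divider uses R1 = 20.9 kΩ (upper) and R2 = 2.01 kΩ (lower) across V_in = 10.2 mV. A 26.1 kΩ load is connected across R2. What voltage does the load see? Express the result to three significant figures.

V_out ≈ 0.836 mV

R2 ‖ R_L = (2.01 × 26.1)/(2.01 + 26.1) = 1.866 kΩ.
Voltage divider with the loaded lower leg: V_out = 10.2 × 1.866/(20.9 + 1.866) = 10.2 × 0.08198 = 0.8361 mV.
(Unloaded it would be 0.895 mV; the load pulls it down.)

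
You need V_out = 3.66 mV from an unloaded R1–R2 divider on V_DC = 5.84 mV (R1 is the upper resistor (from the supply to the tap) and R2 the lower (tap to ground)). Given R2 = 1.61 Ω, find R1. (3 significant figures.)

R1 ≈ 0.959 Ω

V_out/V_DC = R2/(R1+R2) = 0.6267.
So R1 = R2 · (V_DC/V_out − 1) = 1.61 × (5.84/3.66 − 1) = 1.61 × 0.5956 = 0.9590 Ω.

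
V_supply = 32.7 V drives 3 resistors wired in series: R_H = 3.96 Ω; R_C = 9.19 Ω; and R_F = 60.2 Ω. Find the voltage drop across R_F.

ΣR = 3.96 + 9.19 + 60.2 = 73.35 Ω.
Voltage divider: V = V_supply · (60.20 / 73.35) = 32.7 × 0.8207 = 26.84 V.

V ≈ 26.8 V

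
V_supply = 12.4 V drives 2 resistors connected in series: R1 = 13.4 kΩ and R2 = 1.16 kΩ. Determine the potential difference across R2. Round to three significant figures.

V ≈ 0.988 V

Total series resistance ΣR = 13.4 + 1.16 = 14.56 kΩ.
Voltage divider: V = V_supply · (1.160 / 14.56) = 12.4 × 0.07967 = 0.9879 V.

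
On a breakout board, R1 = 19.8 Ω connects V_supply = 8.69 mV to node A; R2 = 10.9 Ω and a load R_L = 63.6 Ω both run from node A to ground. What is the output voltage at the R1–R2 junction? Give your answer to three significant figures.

V_out ≈ 2.78 mV

R2 ‖ R_L = (10.9 × 63.6)/(10.9 + 63.6) = 9.305 Ω.
Now apply the divider: V_out = 8.69 × 0.3197 = 2.778 mV.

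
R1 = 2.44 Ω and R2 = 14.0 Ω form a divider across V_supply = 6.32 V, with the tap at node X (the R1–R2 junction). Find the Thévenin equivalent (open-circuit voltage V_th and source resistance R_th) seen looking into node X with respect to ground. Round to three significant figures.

V_th ≈ 5.38 V, R_th ≈ 2.08 Ω

With X open, the divider is unloaded: V_th = 6.32 × 14.0/16.44 = 5.382 V.
Looking into X with the source shorted: R_th = R1·R2/(R1+R2) = 2.440 × 14.0/16.44 = 2.078 Ω.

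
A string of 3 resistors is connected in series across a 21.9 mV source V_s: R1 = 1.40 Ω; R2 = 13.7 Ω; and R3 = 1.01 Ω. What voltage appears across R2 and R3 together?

Total series resistance ΣR = 1.40 + 13.7 + 1.01 = 16.11 Ω.
R_{R2..R3} = 13.7 + 1.01 = 14.71 Ω.
Voltage divider: V = V_s · (14.71 / 16.11) = 21.9 × 0.9131 = 20.00 mV.

V ≈ 20.0 mV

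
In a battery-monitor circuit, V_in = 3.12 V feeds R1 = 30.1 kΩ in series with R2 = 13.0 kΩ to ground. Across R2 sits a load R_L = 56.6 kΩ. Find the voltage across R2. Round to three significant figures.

R2 ‖ R_L = (13.0 × 56.6)/(13.0 + 56.6) = 10.57 kΩ.
Now apply the divider: V_out = 3.12 × 0.2599 = 0.8110 V.
(Unloaded it would be 0.941 V; the load pulls it down.)

V_out ≈ 0.811 V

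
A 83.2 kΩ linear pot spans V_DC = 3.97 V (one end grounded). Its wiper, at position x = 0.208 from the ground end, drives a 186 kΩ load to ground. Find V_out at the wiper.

V_out ≈ 0.769 V

Lower segment x·R_p = 17.31 kΩ; upper segment (1−x)·R_p = 65.89 kΩ.
Lower segment in parallel with the load: 17.31 ‖ 186 = 15.83 kΩ.
Then V_out = V_DC · 15.83/(65.89 + 15.83) = 0.7691 V.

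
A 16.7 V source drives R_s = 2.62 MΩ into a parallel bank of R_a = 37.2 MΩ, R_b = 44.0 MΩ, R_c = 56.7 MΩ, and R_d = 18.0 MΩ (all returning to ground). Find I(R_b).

Equivalent of the parallel group: R_p = 8.143 MΩ.
Node voltage V_A = V_in · R_p/(R_s + R_p) = 16.7 × 0.7566 = 12.63 V.
I(R_b) = V_A / R_b = 12.63/44.0 = 0.2872 µA.

I ≈ 0.287 µA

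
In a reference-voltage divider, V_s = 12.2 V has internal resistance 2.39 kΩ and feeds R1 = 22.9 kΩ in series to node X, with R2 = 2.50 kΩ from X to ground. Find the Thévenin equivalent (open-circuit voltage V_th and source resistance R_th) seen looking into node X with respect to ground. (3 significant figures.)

V_th ≈ 1.10 V, R_th ≈ 2.28 kΩ

R1' = 2.39 + 22.9 = 25.29 kΩ (source resistance + R1).
With X open, the divider is unloaded: V_th = 12.2 × 2.50/27.79 = 1.098 V.
With V_s suppressed (replaced by a short), R_th = R1' ‖ R2 = (25.29 × 2.50)/(25.29 + 2.50) = 2.275 kΩ.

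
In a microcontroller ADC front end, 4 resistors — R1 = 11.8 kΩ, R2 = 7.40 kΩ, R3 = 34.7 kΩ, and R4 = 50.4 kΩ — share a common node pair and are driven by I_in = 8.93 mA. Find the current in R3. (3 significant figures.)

Total conductance ΣG = 1/11.8 + 1/7.40 + 1/34.7 + 1/50.4 = 0.2685 (units of 1/kΩ).
R3 takes the fraction G_k/ΣG = 0.02882/0.2685 = 0.1073, so I = 8.93 × 0.1073 = 0.9583 mA.

I ≈ 0.958 mA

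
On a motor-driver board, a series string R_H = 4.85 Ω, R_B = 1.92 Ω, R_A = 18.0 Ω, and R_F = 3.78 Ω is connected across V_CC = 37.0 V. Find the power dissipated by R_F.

P ≈ 6.35 W

Series current I = V_CC/ΣR = 37.0/28.55 = 1.296 A.
P(R_F) = I²·R_F = (1.296)² × 3.78 = 6.349 W.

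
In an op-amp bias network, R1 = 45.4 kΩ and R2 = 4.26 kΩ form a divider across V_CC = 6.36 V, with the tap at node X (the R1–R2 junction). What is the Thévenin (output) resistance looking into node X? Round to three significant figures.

R_th ≈ 3.89 kΩ

Looking into X with the source shorted: R_th = R1·R2/(R1+R2) = 45.40 × 4.26/49.66 = 3.895 kΩ.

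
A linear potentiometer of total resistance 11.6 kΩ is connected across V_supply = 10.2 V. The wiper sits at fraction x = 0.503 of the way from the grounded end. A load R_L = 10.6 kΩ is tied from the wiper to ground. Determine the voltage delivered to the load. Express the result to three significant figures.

The pot divides into 5.765 kΩ above the wiper and 5.835 kΩ below.
(x·R_p) ‖ R_L = 3.763 kΩ.
V_out = 10.2 × 3.763/(5.765 + 3.763) = 4.029 V.

V_out ≈ 4.03 V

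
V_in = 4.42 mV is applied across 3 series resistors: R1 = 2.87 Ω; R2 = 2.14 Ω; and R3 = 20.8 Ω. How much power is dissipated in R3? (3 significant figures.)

P ≈ 0.610 µW

The common current is I = 4.42/25.81 = 0.1713 mA.
P = I²R = 0.02933 × 20.8 = 0.6100 µW.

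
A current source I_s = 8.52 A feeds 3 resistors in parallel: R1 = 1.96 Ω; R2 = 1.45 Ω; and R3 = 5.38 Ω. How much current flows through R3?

Conductances: ΣG = 1/1.96 + 1/1.45 + 1/5.38 = 1.386 (1/Ω).
R3 takes the fraction G_k/ΣG = 0.1859/1.386 = 0.1341, so I = 8.52 × 0.1341 = 1.143 A.

I ≈ 1.14 A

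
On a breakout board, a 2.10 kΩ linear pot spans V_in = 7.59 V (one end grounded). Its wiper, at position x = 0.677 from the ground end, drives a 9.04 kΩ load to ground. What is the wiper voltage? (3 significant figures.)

Split the track: R_lower = x·R_p = 1.422 kΩ, R_upper = (1−x)·R_p = 0.6783 kΩ.
(x·R_p) ‖ R_L = 1.228 kΩ.
V_out = 7.59 × 1.228/(0.6783 + 1.228) = 4.890 V.

V_out ≈ 4.89 V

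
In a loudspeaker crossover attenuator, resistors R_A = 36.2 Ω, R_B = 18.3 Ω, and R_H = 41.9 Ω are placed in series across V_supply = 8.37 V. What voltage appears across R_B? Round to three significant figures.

Series total: ΣR = 36.2 + 18.3 + 41.9 = 96.40 Ω.
V = V_supply · R/ΣR = 8.37 × 0.1898 = 1.589 V.

V ≈ 1.59 V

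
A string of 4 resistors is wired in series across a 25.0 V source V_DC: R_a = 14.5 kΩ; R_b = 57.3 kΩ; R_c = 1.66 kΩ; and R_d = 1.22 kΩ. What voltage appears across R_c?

Total series resistance ΣR = 14.5 + 57.3 + 1.66 + 1.22 = 74.68 kΩ.
Voltage divider: V = V_DC · (1.660 / 74.68) = 25.0 × 0.02223 = 0.5557 V.

V ≈ 0.556 V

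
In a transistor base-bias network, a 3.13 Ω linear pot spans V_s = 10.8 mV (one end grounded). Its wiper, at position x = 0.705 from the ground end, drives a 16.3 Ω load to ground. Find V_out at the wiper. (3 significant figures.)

V_out ≈ 7.32 mV

Split the track: R_lower = x·R_p = 2.207 Ω, R_upper = (1−x)·R_p = 0.9234 Ω.
(x·R_p) ‖ R_L = 1.944 Ω.
Then V_out = V_s · 1.944/(0.9234 + 1.944) = 7.322 mV.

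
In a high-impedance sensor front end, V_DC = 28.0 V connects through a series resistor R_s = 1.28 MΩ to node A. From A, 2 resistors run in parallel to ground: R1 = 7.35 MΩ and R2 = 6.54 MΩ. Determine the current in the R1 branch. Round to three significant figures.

Equivalent of the parallel group: R_p = 3.461 MΩ.
V_A by voltage divider: V_A = 28.0 × 3.461/(1.28 + 3.461) = 20.44 V.
Branch current I = V_A/R1 = 20.44/7.35 = 2.781 µA.

I ≈ 2.78 µA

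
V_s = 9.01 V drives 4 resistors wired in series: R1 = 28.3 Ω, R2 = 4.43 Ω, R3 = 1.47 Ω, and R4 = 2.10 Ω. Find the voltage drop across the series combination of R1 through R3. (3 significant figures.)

V ≈ 8.49 V

Series total: ΣR = 28.3 + 4.43 + 1.47 + 2.10 = 36.30 Ω.
R_{R1..R3} = 28.3 + 4.43 + 1.47 = 34.20 Ω.
Voltage divider: V = V_s · (34.20 / 36.30) = 9.01 × 0.9421 = 8.489 V.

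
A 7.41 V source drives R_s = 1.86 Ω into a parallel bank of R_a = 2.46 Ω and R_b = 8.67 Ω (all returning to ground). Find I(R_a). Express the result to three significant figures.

I ≈ 1.53 A

Equivalent of the parallel group: R_p = 1.916 Ω.
V_A by voltage divider: V_A = 7.41 × 1.916/(1.86 + 1.916) = 3.760 V.
Branch current I = V_A/R_a = 3.760/2.46 = 1.529 A.
(Check via current divider: I_total = 1.962 A; share G_k/ΣG = 0.7790 → same result.)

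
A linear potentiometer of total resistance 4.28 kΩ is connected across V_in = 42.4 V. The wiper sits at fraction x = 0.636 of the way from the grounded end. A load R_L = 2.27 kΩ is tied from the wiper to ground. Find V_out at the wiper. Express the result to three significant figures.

Split the track: R_lower = x·R_p = 2.722 kΩ, R_upper = (1−x)·R_p = 1.558 kΩ.
Lower segment in parallel with the load: 2.722 ‖ 2.27 = 1.238 kΩ.
Then V_out = V_in · 1.238/(1.558 + 1.238) = 18.77 V.

V_out ≈ 18.8 V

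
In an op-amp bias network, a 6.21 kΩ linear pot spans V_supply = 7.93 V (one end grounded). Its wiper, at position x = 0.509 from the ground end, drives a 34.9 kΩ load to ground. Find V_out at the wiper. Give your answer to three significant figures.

Split the track: R_lower = x·R_p = 3.161 kΩ, R_upper = (1−x)·R_p = 3.049 kΩ.
(x·R_p) ‖ R_L = 2.898 kΩ.
V_out = 7.93 × 2.898/(3.049 + 2.898) = 3.865 V.
(Unloaded: V_out = x·V_supply = 4.04 V.)

V_out ≈ 3.86 V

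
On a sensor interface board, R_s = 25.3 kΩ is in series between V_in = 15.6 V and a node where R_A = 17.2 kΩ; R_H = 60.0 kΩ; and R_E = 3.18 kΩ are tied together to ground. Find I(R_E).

I ≈ 0.452 mA

Combine the parallel branches: R_p = (1/17.2 + 1/60.0 + 1/3.18)⁻¹ = 2.569 kΩ.
Node voltage V_A = V_in · R_p/(R_s + R_p) = 15.6 × 0.09218 = 1.438 V.
I(R_E) = V_A / R_E = 1.438/3.18 = 0.4522 mA.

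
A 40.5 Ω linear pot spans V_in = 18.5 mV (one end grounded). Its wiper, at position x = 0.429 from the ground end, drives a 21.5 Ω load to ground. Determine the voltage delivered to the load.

Lower segment x·R_p = 17.37 Ω; upper segment (1−x)·R_p = 23.13 Ω.
(x·R_p) ‖ R_L = 9.609 Ω.
Then V_out = V_in · 9.609/(23.13 + 9.609) = 5.431 mV.
(Unloaded: V_out = x·V_in = 7.94 mV.)

V_out ≈ 5.43 mV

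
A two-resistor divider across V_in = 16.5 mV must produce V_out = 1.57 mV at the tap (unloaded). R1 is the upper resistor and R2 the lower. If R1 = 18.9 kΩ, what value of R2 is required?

R2 ≈ 1.99 kΩ

V_out/V_in = R2/(R1+R2) = 0.09515.
So R2 = R1 · V_out/(V_in − V_out) = 18.9 × 1.57/(16.5 − 1.57) = 18.9 × 0.1052 = 1.987 kΩ.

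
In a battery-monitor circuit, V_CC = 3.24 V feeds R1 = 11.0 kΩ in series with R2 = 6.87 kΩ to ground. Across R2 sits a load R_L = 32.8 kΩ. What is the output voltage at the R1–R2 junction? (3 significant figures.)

V_out ≈ 1.10 V

The load sits in parallel with R2, giving an effective lower resistance R2' = R2·R_L/(R2+R_L) = 5.680 kΩ.
Voltage divider with the loaded lower leg: V_out = 3.24 × 5.680/(11.0 + 5.680) = 3.24 × 0.3405 = 1.103 V.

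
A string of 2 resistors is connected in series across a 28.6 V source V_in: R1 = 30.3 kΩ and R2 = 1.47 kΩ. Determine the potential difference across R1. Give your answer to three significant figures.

V ≈ 27.3 V

ΣR = 30.3 + 1.47 = 31.77 kΩ.
Voltage divider: V = V_in · (30.30 / 31.77) = 28.6 × 0.9537 = 27.28 V.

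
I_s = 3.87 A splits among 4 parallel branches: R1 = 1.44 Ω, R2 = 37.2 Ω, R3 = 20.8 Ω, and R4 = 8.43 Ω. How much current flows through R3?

I ≈ 0.210 A

ΣG = 1/1.44 + 1/37.2 + 1/20.8 + 1/8.43 = 0.8880.
R3 takes the fraction G_k/ΣG = 0.04808/0.8880 = 0.05414, so I = 3.87 × 0.05414 = 0.2095 A.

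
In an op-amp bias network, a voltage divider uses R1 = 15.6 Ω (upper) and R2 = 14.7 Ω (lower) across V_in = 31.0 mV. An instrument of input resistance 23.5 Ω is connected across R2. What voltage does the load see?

V_out ≈ 11.4 mV

R2 ‖ R_L = (14.7 × 23.5)/(14.7 + 23.5) = 9.043 Ω.
Voltage divider with the loaded lower leg: V_out = 31.0 × 9.043/(15.6 + 9.043) = 31.0 × 0.3670 = 11.38 mV.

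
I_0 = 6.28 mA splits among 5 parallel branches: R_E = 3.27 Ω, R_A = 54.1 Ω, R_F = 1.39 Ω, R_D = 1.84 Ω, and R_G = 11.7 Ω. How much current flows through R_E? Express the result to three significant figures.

I ≈ 1.15 mA

Total conductance ΣG = 1/3.27 + 1/54.1 + 1/1.39 + 1/1.84 + 1/11.7 = 1.673 (units of 1/Ω).
Current divider: I(R_E) = I_0 · G_k/ΣG = 6.28 × (0.3058/1.673) = 6.28 × 0.1828 = 1.148 mA.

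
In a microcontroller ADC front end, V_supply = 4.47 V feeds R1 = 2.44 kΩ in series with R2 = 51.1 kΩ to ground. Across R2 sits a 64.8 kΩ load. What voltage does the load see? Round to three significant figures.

V_out ≈ 4.12 V

First combine the lower leg with the load: R2 ‖ R_L = 28.57 kΩ.
Now apply the divider: V_out = 4.47 × 0.9213 = 4.118 V.
(Unloaded it would be 4.27 V; the load pulls it down.)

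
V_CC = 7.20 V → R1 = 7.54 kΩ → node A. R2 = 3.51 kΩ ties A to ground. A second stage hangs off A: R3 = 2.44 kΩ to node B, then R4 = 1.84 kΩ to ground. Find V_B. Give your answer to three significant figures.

Node A sees R2 in parallel with the series input of stage 2, R3 + R4 = 4.280 kΩ.
Effective lower resistance at A: R2 ‖ 4.280 = 1.928 kΩ.
V_A = 7.20 × 1.928/(7.54 + 1.928) = 1.466 V.
V_B = V_A × 0.4299 = 0.6304 V.

V_B ≈ 0.630 V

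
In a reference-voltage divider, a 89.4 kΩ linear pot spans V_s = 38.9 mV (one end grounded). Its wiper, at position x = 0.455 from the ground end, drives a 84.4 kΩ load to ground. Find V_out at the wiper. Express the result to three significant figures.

V_out ≈ 14.0 mV

The pot divides into 48.72 kΩ above the wiper and 40.68 kΩ below.
R_L loads the lower segment: effective lower R = 27.45 kΩ.
V_out = 38.9 × 27.45/(48.72 + 27.45) = 14.02 mV.
(Unloaded: V_out = x·V_s = 17.7 mV.)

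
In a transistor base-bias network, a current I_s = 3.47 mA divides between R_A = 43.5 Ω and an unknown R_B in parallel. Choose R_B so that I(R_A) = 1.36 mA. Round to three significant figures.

R_B ≈ 28.0 Ω

Two-branch current divider: I_A = I_s · R_B/(R_A + R_B).
1.36/3.47 = R_B/(R_A + R_B) → R_B = R_A · (0.3919)/(1 − 0.3919) = 43.5 × 0.6445 = 28.04 Ω.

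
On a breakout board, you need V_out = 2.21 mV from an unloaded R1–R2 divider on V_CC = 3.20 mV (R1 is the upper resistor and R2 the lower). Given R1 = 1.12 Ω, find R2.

R2 ≈ 2.50 Ω

V_out/V_CC = R2/(R1+R2) = 0.6906.
R2 = R1 · 0.6906/(1 − 0.6906) = 2.500 Ω.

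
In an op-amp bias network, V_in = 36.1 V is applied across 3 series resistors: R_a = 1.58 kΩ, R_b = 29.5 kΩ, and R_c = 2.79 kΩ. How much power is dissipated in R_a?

P ≈ 1.79 mW

ΣR = 33.87 kΩ → I = 36.1/33.87 = 1.066 mA.
V(R_a) = I·R = 1.684 V; P = V·I = 1.684 × 1.066 = 1.795 mW.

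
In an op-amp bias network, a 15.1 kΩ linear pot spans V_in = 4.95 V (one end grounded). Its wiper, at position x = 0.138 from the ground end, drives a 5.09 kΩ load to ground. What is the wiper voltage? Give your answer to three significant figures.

V_out ≈ 0.505 V

Lower segment x·R_p = 2.084 kΩ; upper segment (1−x)·R_p = 13.02 kΩ.
(x·R_p) ‖ R_L = 1.479 kΩ.
Loaded-divider output: V_out = 4.95 × 0.1020 = 0.5049 V.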